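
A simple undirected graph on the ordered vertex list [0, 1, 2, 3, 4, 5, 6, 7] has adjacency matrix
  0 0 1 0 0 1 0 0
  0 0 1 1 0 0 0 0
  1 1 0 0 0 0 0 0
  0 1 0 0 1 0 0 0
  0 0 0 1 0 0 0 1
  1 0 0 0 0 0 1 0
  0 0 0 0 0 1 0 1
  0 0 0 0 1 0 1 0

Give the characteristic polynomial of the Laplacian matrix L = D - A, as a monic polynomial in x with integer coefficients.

x^8 - 16x^7 + 104x^6 - 352x^5 + 660x^4 - 672x^3 + 336x^2 - 64x

Reading degrees in the order [0, 1, 2, 3, 4, 5, 6, 7] gives [2, 2, 2, 2, 2, 2, 2, 2]; set D = diag(2, 2, 2, 2, 2, 2, 2, 2) and form L = D - A. Computing det(xI - L) by cofactor expansion (or equivalently via sum-over-permutations) gives x^8 - 16x^7 + 104x^6 - 352x^5 + 660x^4 - 672x^3 + 336x^2 - 64x. The constant term is 0 because L is singular (the all-ones vector lies in its kernel). By the matrix-tree theorem the graph has (1/8) * product of the nonzero eigenvalues = 8 spanning trees. There is one zero in the spectrum, matching the 1 component.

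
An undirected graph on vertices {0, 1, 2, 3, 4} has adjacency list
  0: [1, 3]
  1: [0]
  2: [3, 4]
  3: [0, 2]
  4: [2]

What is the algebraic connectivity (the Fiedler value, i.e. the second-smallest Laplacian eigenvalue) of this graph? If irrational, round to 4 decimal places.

0.3820

With the vertex order [0, 1, 2, 3, 4], the degrees are [2, 1, 2, 2, 1], giving D = diag(2, 1, 2, 2, 1) and L = D - A. Computing the eigenvalues of L and sorting gives [0, 0.3820, 1.3820, 2.6180, 3.6180]. The Fiedler value lambda_2 = 0.3820 is strictly positive, so the graph is connected. There is one zero in the spectrum, matching the 1 component.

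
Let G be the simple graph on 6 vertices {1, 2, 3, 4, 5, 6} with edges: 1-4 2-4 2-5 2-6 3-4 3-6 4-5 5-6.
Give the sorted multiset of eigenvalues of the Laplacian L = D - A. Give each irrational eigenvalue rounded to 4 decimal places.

[0, 0.9139, 2, 3.5720, 4, 5.5141]

With the vertex order [1, 2, 3, 4, 5, 6], the degrees are [1, 3, 2, 4, 3, 3], giving D = diag(1, 3, 2, 4, 3, 3) and L = D - A. L is symmetric positive semidefinite, so every eigenvalue is real and nonnegative.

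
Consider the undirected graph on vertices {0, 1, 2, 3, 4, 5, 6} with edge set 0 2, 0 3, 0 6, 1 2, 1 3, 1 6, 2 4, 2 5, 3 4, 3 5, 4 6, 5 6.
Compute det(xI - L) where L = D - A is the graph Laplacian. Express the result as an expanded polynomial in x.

Reading degrees in the order [0, 1, 2, 3, 4, 5, 6] gives [3, 3, 4, 4, 3, 3, 4]; set D = diag(3, 3, 4, 4, 3, 3, 4) and form L = D - A. Computing det(xI - L) by cofactor expansion (or equivalently via sum-over-permutations) gives x^7 - 24x^6 + 234x^5 - 1192x^4 + 3357x^3 - 4968x^2 + 3024x. The constant term is 0 because L is singular (the all-ones vector lies in its kernel). By the matrix-tree theorem the graph has (1/7) * product of the nonzero eigenvalues = 432 spanning trees.

x^7 - 24x^6 + 234x^5 - 1192x^4 + 3357x^3 - 4968x^2 + 3024x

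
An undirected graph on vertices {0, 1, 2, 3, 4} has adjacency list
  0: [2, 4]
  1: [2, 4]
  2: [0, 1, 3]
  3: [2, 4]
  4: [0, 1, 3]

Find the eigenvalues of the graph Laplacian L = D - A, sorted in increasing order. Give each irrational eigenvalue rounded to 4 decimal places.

[0, 2, 2, 3, 5]

With the vertex order [0, 1, 2, 3, 4], the degrees are [2, 2, 3, 2, 3], giving D = diag(2, 2, 3, 2, 3) and L = D - A. The multiplicity of 0 as a Laplacian eigenvalue equals the number of connected components. The single zero eigenvalue shows the graph is connected. By the matrix-tree theorem the graph has (1/5) * product of the nonzero eigenvalues = 12 spanning trees. The eigenvalues sum to 12, which equals trace(L) = 2|E|.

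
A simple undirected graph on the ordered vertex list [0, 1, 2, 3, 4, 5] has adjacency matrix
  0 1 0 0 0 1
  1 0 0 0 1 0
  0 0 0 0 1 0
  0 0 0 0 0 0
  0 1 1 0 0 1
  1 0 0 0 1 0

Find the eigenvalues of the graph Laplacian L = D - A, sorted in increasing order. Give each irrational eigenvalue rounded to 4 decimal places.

[0, 0, 0.8299, 2, 2.6889, 4.4812]

Reading degrees in the order [0, 1, 2, 3, 4, 5] gives [2, 2, 1, 0, 3, 2]; set D = diag(2, 2, 1, 0, 3, 2) and form L = D - A. L is symmetric positive semidefinite, so every eigenvalue is real and nonnegative. The 2 zero eigenvalues correspond to the 2 connected components. The eigenvalues sum to 10, which equals trace(L) = 2|E|.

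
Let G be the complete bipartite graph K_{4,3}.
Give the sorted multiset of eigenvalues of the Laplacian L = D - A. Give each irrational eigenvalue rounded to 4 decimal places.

[0, 3, 3, 3, 4, 4, 7]

The graph has 7 vertices and degree multiset [4, 4, 4, 3, 3, 3, 3]; D is the diagonal matrix of degrees and L = D - A. Since every row of L sums to 0, the all-ones vector is in the kernel and 0 is an eigenvalue. The largest eigenvalue, 7, is at most the vertex count 7.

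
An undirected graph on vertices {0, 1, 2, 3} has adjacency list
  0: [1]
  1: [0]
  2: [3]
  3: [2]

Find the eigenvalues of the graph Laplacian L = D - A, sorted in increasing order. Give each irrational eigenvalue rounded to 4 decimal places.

Each diagonal entry of L is the vertex degree and each off-diagonal entry is -1 where an edge is present, 0 otherwise; in the order [0, 1, 2, 3] the diagonal is [1, 1, 1, 1]. The multiplicity of 0 as a Laplacian eigenvalue equals the number of connected components. The 2 zero eigenvalues correspond to the 2 connected components. The largest eigenvalue, 2, is at most the vertex count 4.

[0, 0, 2, 2]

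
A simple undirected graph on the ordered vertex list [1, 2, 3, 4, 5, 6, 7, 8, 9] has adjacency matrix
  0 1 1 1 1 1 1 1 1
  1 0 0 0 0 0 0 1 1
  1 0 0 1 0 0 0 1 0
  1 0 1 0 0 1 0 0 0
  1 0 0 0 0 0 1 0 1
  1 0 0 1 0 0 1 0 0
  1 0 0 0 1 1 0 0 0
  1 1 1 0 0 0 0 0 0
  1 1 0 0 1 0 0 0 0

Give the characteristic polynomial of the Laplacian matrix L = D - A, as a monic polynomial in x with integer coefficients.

Reading degrees in the order [1, 2, 3, 4, 5, 6, 7, 8, 9] gives [8, 3, 3, 3, 3, 3, 3, 3, 3]; set D = diag(8, 3, 3, 3, 3, 3, 3, 3, 3) and form L = D - A. L has integer entries, so p(x) = det(xI - L) has integer coefficients. Expanding the determinant yields x^9 - 32x^8 + 428x^7 - 3136x^6 + 13786x^5 - 37232x^4 + 60276x^3 - 53424x^2 + 19845x. The coefficient of x^8 equals -trace(L) = -32, matching the sum of degrees. By the matrix-tree theorem the graph has (1/9) * product of the nonzero eigenvalues = 2205 spanning trees.

x^9 - 32x^8 + 428x^7 - 3136x^6 + 13786x^5 - 37232x^4 + 60276x^3 - 53424x^2 + 19845x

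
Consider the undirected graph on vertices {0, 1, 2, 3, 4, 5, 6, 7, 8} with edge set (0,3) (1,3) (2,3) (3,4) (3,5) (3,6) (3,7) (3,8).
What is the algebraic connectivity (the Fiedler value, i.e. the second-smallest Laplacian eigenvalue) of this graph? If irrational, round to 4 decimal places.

With the vertex order [0, 1, 2, 3, 4, 5, 6, 7, 8], the degrees are [1, 1, 1, 8, 1, 1, 1, 1, 1], giving D = diag(1, 1, 1, 8, 1, 1, 1, 1, 1) and L = D - A. The smallest Laplacian eigenvalue is always 0. The next one, lambda_2 = 1, measures how hard the graph is to disconnect: larger values mean better connectivity. By the matrix-tree theorem the graph has (1/9) * product of the nonzero eigenvalues = 1 spanning tree. The eigenvalues sum to 16, which equals trace(L) = 2|E|.

1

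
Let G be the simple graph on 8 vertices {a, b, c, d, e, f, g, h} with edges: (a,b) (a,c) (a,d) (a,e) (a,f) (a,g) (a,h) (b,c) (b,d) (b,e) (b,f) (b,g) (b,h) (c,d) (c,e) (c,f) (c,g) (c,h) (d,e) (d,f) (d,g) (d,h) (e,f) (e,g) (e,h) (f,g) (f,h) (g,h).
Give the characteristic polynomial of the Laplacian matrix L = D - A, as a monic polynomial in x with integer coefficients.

x^8 - 56x^7 + 1344x^6 - 17920x^5 + 143360x^4 - 688128x^3 + 1835008x^2 - 2097152x

Each diagonal entry of L is the vertex degree and each off-diagonal entry is -1 where an edge is present, 0 otherwise; in the order [a, b, c, d, e, f, g, h] the diagonal is [7, 7, 7, 7, 7, 7, 7, 7]. L has integer entries, so p(x) = det(xI - L) has integer coefficients. Expanding the determinant yields x^8 - 56x^7 + 1344x^6 - 17920x^5 + 143360x^4 - 688128x^3 + 1835008x^2 - 2097152x. The constant term is 0 because L is singular (the all-ones vector lies in its kernel).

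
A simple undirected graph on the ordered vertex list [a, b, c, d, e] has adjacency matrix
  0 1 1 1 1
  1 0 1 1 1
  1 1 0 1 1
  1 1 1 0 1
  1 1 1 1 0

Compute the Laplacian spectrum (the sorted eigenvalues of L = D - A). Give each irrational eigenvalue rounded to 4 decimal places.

Reading degrees in the order [a, b, c, d, e] gives [4, 4, 4, 4, 4]; set D = diag(4, 4, 4, 4, 4) and form L = D - A. Since every row of L sums to 0, the all-ones vector is in the kernel and 0 is an eigenvalue. By the matrix-tree theorem the graph has (1/5) * product of the nonzero eigenvalues = 125 spanning trees.

[0, 5, 5, 5, 5]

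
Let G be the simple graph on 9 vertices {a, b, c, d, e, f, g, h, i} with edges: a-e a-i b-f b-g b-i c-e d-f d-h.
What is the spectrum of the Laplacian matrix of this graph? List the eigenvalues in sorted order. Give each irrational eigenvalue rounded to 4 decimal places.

Reading degrees in the order [a, b, c, d, e, f, g, h, i] gives [2, 3, 1, 2, 2, 2, 1, 1, 2]; set D = diag(2, 3, 1, 2, 2, 2, 1, 1, 2) and form L = D - A. Since every row of L sums to 0, the all-ones vector is in the kernel and 0 is an eigenvalue. The single zero eigenvalue shows the graph is connected. By the matrix-tree theorem the graph has (1/9) * product of the nonzero eigenvalues = 1 spanning tree.

[0, 0.1506, 0.4266, 1, 1.4229, 2.1724, 3, 3.4576, 4.3699]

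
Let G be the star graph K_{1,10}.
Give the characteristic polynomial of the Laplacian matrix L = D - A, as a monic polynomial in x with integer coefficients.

x^11 - 20x^10 + 135x^9 - 480x^8 + 1050x^7 - 1512x^6 + 1470x^5 - 960x^4 + 405x^3 - 100x^2 + 11x

The graph has 11 vertices and degree multiset [10, 1, 1, 1, 1, 1, 1, 1, 1, 1, 1]; D is the diagonal matrix of degrees and L = D - A. Computing det(xI - L) by cofactor expansion (or equivalently via sum-over-permutations) gives x^11 - 20x^10 + 135x^9 - 480x^8 + 1050x^7 - 1512x^6 + 1470x^5 - 960x^4 + 405x^3 - 100x^2 + 11x. The constant term is 0 because L is singular (the all-ones vector lies in its kernel). The eigenvalues sum to 20, which equals trace(L) = 2|E|.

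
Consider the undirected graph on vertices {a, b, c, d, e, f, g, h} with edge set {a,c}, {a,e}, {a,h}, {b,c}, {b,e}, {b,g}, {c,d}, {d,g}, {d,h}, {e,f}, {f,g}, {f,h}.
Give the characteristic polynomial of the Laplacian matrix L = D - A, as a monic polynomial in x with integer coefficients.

x^8 - 24x^7 + 240x^6 - 1296x^5 + 4080x^4 - 7488x^3 + 7424x^2 - 3072x

Reading degrees in the order [a, b, c, d, e, f, g, h] gives [3, 3, 3, 3, 3, 3, 3, 3]; set D = diag(3, 3, 3, 3, 3, 3, 3, 3) and form L = D - A. L has integer entries, so p(x) = det(xI - L) has integer coefficients. Expanding the determinant yields x^8 - 24x^7 + 240x^6 - 1296x^5 + 4080x^4 - 7488x^3 + 7424x^2 - 3072x. The constant term is 0 because L is singular (the all-ones vector lies in its kernel). The largest eigenvalue, 6, is at most the vertex count 8.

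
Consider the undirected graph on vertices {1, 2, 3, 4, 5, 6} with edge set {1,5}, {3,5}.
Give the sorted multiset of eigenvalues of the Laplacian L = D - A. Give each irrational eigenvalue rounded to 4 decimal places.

[0, 0, 0, 0, 1, 3]

Reading degrees in the order [1, 2, 3, 4, 5, 6] gives [1, 0, 1, 0, 2, 0]; set D = diag(1, 0, 1, 0, 2, 0) and form L = D - A. Since every row of L sums to 0, the all-ones vector is in the kernel and 0 is an eigenvalue. The 4 zero eigenvalues correspond to the 4 connected components. The largest eigenvalue, 3, is at most the vertex count 6.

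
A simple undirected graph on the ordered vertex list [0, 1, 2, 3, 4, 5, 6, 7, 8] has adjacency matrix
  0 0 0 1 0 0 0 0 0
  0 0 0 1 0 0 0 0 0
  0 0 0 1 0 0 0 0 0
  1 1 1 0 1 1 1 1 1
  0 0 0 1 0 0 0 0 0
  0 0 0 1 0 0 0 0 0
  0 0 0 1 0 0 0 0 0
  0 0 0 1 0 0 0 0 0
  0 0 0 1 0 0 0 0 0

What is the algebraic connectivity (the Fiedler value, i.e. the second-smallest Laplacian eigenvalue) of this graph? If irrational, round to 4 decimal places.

Each diagonal entry of L is the vertex degree and each off-diagonal entry is -1 where an edge is present, 0 otherwise; in the order [0, 1, 2, 3, 4, 5, 6, 7, 8] the diagonal is [1, 1, 1, 8, 1, 1, 1, 1, 1]. The smallest Laplacian eigenvalue is always 0. The next one, lambda_2 = 1, measures how hard the graph is to disconnect: larger values mean better connectivity. The largest eigenvalue, 9, is at most the vertex count 9.

1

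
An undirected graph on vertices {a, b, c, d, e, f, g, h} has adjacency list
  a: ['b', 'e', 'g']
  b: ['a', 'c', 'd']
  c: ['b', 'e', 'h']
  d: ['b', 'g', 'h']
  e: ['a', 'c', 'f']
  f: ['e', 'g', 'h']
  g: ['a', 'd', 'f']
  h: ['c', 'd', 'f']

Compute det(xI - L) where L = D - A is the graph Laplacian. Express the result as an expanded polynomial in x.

x^8 - 24x^7 + 240x^6 - 1296x^5 + 4080x^4 - 7488x^3 + 7424x^2 - 3072x

Each diagonal entry of L is the vertex degree and each off-diagonal entry is -1 where an edge is present, 0 otherwise; in the order [a, b, c, d, e, f, g, h] the diagonal is [3, 3, 3, 3, 3, 3, 3, 3]. L has integer entries, so p(x) = det(xI - L) has integer coefficients. Expanding the determinant yields x^8 - 24x^7 + 240x^6 - 1296x^5 + 4080x^4 - 7488x^3 + 7424x^2 - 3072x. The coefficient of x^7 equals -trace(L) = -24, matching the sum of degrees. The largest eigenvalue, 6, is at most the vertex count 8.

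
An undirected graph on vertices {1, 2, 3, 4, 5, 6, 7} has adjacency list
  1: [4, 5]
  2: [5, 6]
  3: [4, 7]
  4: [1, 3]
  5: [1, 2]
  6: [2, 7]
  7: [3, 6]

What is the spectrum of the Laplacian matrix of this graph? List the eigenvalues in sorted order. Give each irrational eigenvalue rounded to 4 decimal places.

Reading degrees in the order [1, 2, 3, 4, 5, 6, 7] gives [2, 2, 2, 2, 2, 2, 2]; set D = diag(2, 2, 2, 2, 2, 2, 2) and form L = D - A. L is symmetric positive semidefinite, so every eigenvalue is real and nonnegative. By the matrix-tree theorem the graph has (1/7) * product of the nonzero eigenvalues = 7 spanning trees. There is one zero in the spectrum, matching the 1 component.

[0, 0.7530, 0.7530, 2.4450, 2.4450, 3.8019, 3.8019]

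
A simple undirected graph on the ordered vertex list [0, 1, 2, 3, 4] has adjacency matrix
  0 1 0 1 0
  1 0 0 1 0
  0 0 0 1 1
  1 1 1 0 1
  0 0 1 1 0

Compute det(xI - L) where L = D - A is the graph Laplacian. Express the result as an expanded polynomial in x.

With the vertex order [0, 1, 2, 3, 4], the degrees are [2, 2, 2, 4, 2], giving D = diag(2, 2, 2, 4, 2) and L = D - A. The eigenvalues of L are [0, 1, 3, 3, 5]; the characteristic polynomial is the product of (x - lambda_i), which multiplies out to x^5 - 12x^4 + 50x^3 - 84x^2 + 45x. Since p(0) = det(-L) = 0, x divides p(x). The eigenvalues sum to 12, which equals trace(L) = 2|E|.

x^5 - 12x^4 + 50x^3 - 84x^2 + 45x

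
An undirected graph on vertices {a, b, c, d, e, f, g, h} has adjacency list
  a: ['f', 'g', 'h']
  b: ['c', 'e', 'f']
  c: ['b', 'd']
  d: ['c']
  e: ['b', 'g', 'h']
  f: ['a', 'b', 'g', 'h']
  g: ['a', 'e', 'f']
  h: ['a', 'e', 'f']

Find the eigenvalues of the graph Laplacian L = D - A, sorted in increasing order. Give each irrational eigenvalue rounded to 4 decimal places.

With the vertex order [a, b, c, d, e, f, g, h], the degrees are [3, 3, 2, 1, 3, 4, 3, 3], giving D = diag(3, 3, 2, 1, 3, 4, 3, 3) and L = D - A. Since every row of L sums to 0, the all-ones vector is in the kernel and 0 is an eigenvalue. There is one zero in the spectrum, matching the 1 component. By the matrix-tree theorem the graph has (1/8) * product of the nonzero eigenvalues = 69 spanning trees.

[0, 0.3696, 1.8949, 2.7417, 3, 3.6005, 4.5715, 5.8218]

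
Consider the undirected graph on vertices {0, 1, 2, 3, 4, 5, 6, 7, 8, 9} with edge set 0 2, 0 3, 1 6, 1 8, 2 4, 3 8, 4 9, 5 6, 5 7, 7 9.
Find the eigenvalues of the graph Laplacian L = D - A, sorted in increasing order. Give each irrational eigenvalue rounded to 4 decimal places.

With the vertex order [0, 1, 2, 3, 4, 5, 6, 7, 8, 9], the degrees are [2, 2, 2, 2, 2, 2, 2, 2, 2, 2], giving D = diag(2, 2, 2, 2, 2, 2, 2, 2, 2, 2) and L = D - A. L is symmetric positive semidefinite, so every eigenvalue is real and nonnegative. By the matrix-tree theorem the graph has (1/10) * product of the nonzero eigenvalues = 10 spanning trees.

[0, 0.3820, 0.3820, 1.3820, 1.3820, 2.6180, 2.6180, 3.6180, 3.6180, 4]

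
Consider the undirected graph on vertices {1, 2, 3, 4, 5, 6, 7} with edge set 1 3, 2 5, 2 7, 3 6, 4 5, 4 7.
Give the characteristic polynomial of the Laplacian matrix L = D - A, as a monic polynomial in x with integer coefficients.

With the vertex order [1, 2, 3, 4, 5, 6, 7], the degrees are [1, 2, 2, 2, 2, 1, 2], giving D = diag(1, 2, 2, 2, 2, 1, 2) and L = D - A. Computing det(xI - L) by cofactor expansion (or equivalently via sum-over-permutations) gives x^7 - 12x^6 + 55x^5 - 120x^4 + 124x^3 - 48x^2. The coefficient of x^6 equals -trace(L) = -12, matching the sum of degrees.

x^7 - 12x^6 + 55x^5 - 120x^4 + 124x^3 - 48x^2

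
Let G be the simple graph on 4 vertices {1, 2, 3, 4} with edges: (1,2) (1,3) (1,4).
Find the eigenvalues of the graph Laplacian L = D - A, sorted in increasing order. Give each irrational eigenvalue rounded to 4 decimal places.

Reading degrees in the order [1, 2, 3, 4] gives [3, 1, 1, 1]; set D = diag(3, 1, 1, 1) and form L = D - A. Diagonalising L (or applying a numerical eigensolver to the 4x4 matrix) gives the spectrum above. The single zero eigenvalue shows the graph is connected. The largest eigenvalue, 4, is at most the vertex count 4.

[0, 1, 1, 4]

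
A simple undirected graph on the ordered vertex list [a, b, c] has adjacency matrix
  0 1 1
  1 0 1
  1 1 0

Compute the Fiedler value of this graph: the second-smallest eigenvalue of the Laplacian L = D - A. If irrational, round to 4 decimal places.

3

Reading degrees in the order [a, b, c] gives [2, 2, 2]; set D = diag(2, 2, 2) and form L = D - A. The sorted Laplacian eigenvalues are [0, 3, 3]; the algebraic connectivity is the second entry, 3. By the matrix-tree theorem the graph has (1/3) * product of the nonzero eigenvalues = 3 spanning trees.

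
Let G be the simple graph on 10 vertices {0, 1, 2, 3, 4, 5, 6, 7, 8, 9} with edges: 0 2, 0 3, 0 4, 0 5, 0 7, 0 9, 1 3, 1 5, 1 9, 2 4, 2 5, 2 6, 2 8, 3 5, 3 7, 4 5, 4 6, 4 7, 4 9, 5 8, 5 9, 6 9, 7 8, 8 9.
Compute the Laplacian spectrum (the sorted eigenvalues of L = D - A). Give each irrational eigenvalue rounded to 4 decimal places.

Each diagonal entry of L is the vertex degree and each off-diagonal entry is -1 where an edge is present, 0 otherwise; in the order [0, 1, 2, 3, 4, 5, 6, 7, 8, 9] the diagonal is [6, 3, 5, 4, 6, 7, 3, 4, 4, 6]. Diagonalising L (or applying a numerical eigensolver to the 10x10 matrix) gives the spectrum above. The single zero eigenvalue shows the graph is connected. The eigenvalues sum to 48, which equals trace(L) = 2|E|.

[0, 2.1727, 2.8316, 3.7177, 4.6995, 5.1200, 5.7604, 7.2035, 8.1230, 8.3718]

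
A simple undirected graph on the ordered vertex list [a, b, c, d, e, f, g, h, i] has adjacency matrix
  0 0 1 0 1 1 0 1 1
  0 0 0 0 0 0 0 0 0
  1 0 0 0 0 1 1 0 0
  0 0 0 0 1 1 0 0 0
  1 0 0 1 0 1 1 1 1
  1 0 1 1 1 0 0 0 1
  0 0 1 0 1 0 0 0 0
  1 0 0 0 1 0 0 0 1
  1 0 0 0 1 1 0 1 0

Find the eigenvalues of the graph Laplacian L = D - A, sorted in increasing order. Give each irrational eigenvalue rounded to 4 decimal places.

Each diagonal entry of L is the vertex degree and each off-diagonal entry is -1 where an edge is present, 0 otherwise; in the order [a, b, c, d, e, f, g, h, i] the diagonal is [5, 0, 3, 2, 6, 5, 2, 3, 4]. Diagonalising L (or applying a numerical eigensolver to the 9x9 matrix) gives the spectrum above. The 2 zero eigenvalues correspond to the 2 connected components. The largest eigenvalue, 7.2020, is at most the vertex count 9. The eigenvalues sum to 30, which equals trace(L) = 2|E|.

[0, 0, 1.5702, 1.9029, 3.0134, 4.2446, 5.7669, 6.3001, 7.2020]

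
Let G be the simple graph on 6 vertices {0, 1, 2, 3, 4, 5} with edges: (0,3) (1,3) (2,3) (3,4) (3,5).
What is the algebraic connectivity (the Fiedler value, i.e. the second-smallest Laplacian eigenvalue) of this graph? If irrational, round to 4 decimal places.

1

Each diagonal entry of L is the vertex degree and each off-diagonal entry is -1 where an edge is present, 0 otherwise; in the order [0, 1, 2, 3, 4, 5] the diagonal is [1, 1, 1, 5, 1, 1]. The sorted Laplacian eigenvalues are [0, 1, 1, 1, 1, 6]; the algebraic connectivity is the second entry, 1.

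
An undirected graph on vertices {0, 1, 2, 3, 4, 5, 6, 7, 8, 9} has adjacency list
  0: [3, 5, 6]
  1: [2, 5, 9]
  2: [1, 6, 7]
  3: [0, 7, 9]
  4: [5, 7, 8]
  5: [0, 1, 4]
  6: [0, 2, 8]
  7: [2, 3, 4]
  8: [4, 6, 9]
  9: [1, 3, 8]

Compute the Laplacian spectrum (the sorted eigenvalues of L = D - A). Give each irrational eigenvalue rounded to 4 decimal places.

With the vertex order [0, 1, 2, 3, 4, 5, 6, 7, 8, 9], the degrees are [3, 3, 3, 3, 3, 3, 3, 3, 3, 3], giving D = diag(3, 3, 3, 3, 3, 3, 3, 3, 3, 3) and L = D - A. Diagonalising L (or applying a numerical eigensolver to the 10x10 matrix) gives the spectrum above. The eigenvalues sum to 30, which equals trace(L) = 2|E|.

[0, 2, 2, 2, 2, 2, 5, 5, 5, 5]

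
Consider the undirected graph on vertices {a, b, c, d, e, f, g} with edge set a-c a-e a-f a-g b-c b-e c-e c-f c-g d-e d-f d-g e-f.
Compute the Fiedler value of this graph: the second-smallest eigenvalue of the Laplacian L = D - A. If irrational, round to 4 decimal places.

1.8013

With the vertex order [a, b, c, d, e, f, g], the degrees are [4, 2, 5, 3, 5, 4, 3], giving D = diag(4, 2, 5, 3, 5, 4, 3) and L = D - A. Computing the eigenvalues of L and sorting gives [0, 1.8013, 3.1206, 3.2865, 5.3473, 5.9122, 6.5321]. The Fiedler value lambda_2 = 1.8013 is strictly positive, so the graph is connected.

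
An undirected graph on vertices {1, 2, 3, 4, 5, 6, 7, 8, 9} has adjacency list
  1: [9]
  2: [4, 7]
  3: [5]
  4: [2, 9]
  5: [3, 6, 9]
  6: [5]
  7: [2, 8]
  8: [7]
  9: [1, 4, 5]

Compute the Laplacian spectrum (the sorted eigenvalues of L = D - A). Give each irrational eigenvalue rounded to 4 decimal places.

[0, 0.1627, 0.5321, 1, 1, 2.0892, 3, 3.5723, 4.6437]

Reading degrees in the order [1, 2, 3, 4, 5, 6, 7, 8, 9] gives [1, 2, 1, 2, 3, 1, 2, 1, 3]; set D = diag(1, 2, 1, 2, 3, 1, 2, 1, 3) and form L = D - A. The multiplicity of 0 as a Laplacian eigenvalue equals the number of connected components. The single zero eigenvalue shows the graph is connected. There is one zero in the spectrum, matching the 1 component.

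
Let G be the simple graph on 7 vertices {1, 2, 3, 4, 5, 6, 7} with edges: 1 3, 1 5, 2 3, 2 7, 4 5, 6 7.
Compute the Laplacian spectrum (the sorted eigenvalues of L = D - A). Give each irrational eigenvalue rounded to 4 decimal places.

Each diagonal entry of L is the vertex degree and each off-diagonal entry is -1 where an edge is present, 0 otherwise; in the order [1, 2, 3, 4, 5, 6, 7] the diagonal is [2, 2, 2, 1, 2, 1, 2]. L is symmetric positive semidefinite, so every eigenvalue is real and nonnegative. The single zero eigenvalue shows the graph is connected. There is one zero in the spectrum, matching the 1 component.

[0, 0.1981, 0.7530, 1.5550, 2.4450, 3.2470, 3.8019]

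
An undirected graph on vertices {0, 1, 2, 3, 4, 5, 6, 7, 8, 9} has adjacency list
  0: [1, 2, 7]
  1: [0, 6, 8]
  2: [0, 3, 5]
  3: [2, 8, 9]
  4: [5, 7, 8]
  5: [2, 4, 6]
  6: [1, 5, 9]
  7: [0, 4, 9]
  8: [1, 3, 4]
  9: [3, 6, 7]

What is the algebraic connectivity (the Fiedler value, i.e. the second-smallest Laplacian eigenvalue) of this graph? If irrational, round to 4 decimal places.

2

Reading degrees in the order [0, 1, 2, 3, 4, 5, 6, 7, 8, 9] gives [3, 3, 3, 3, 3, 3, 3, 3, 3, 3]; set D = diag(3, 3, 3, 3, 3, 3, 3, 3, 3, 3) and form L = D - A. The sorted Laplacian eigenvalues are [0, 2, 2, 2, 2, 2, 5, 5, 5, 5]; the algebraic connectivity is the second entry, 2. The eigenvalues sum to 30, which equals trace(L) = 2|E|.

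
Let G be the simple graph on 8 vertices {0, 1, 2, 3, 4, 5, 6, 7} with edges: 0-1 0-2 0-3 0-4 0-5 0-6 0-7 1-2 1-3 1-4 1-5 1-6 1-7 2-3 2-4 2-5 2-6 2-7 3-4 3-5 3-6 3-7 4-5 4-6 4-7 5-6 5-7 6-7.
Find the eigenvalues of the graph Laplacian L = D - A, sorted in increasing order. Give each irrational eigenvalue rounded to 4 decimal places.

Reading degrees in the order [0, 1, 2, 3, 4, 5, 6, 7] gives [7, 7, 7, 7, 7, 7, 7, 7]; set D = diag(7, 7, 7, 7, 7, 7, 7, 7) and form L = D - A. L is symmetric positive semidefinite, so every eigenvalue is real and nonnegative. The largest eigenvalue, 8, is at most the vertex count 8.

[0, 8, 8, 8, 8, 8, 8, 8]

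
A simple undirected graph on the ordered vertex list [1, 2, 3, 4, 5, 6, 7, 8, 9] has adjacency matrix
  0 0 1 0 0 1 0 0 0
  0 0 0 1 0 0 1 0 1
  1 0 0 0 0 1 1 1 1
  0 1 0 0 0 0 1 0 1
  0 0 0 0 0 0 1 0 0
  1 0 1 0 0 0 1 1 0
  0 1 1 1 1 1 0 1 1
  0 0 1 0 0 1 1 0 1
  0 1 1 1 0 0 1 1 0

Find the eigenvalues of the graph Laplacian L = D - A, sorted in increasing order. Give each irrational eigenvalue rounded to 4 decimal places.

Reading degrees in the order [1, 2, 3, 4, 5, 6, 7, 8, 9] gives [2, 3, 5, 3, 1, 4, 7, 4, 5]; set D = diag(2, 3, 5, 3, 1, 4, 7, 4, 5) and form L = D - A. Diagonalising L (or applying a numerical eigensolver to the 9x9 matrix) gives the spectrum above. The single zero eigenvalue shows the graph is connected. The largest eigenvalue, 8.0642, is at most the vertex count 9. The eigenvalues sum to 34, which equals trace(L) = 2|E|.

[0, 0.9457, 1.3218, 2.7774, 4, 4.7605, 5.6305, 6.4998, 8.0642]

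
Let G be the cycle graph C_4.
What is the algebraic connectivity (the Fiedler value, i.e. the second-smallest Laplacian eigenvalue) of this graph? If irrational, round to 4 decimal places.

The graph has 4 vertices and degree multiset [2, 2, 2, 2]; D is the diagonal matrix of degrees and L = D - A. The smallest Laplacian eigenvalue is always 0. The next one, lambda_2 = 2, measures how hard the graph is to disconnect: larger values mean better connectivity. The eigenvalues sum to 8, which equals trace(L) = 2|E|.

2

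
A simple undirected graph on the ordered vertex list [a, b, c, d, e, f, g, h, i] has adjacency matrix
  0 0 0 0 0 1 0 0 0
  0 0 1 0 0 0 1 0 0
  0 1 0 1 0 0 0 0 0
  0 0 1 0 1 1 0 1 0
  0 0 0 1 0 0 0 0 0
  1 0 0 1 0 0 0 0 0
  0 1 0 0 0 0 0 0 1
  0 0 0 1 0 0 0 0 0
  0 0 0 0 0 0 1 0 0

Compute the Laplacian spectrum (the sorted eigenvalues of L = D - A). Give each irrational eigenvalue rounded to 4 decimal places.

Each diagonal entry of L is the vertex degree and each off-diagonal entry is -1 where an edge is present, 0 otherwise; in the order [a, b, c, d, e, f, g, h, i] the diagonal is [1, 2, 2, 4, 1, 2, 2, 1, 1]. The multiplicity of 0 as a Laplacian eigenvalue equals the number of connected components. The single zero eigenvalue shows the graph is connected. By the matrix-tree theorem the graph has (1/9) * product of the nonzero eigenvalues = 1 spanning tree.

[0, 0.1774, 0.5242, 1, 1, 2.1609, 2.4961, 3.4670, 5.1743]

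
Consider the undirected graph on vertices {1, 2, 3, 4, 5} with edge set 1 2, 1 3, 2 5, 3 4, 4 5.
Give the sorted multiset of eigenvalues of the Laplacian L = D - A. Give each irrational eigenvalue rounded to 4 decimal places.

[0, 1.3820, 1.3820, 3.6180, 3.6180]

With the vertex order [1, 2, 3, 4, 5], the degrees are [2, 2, 2, 2, 2], giving D = diag(2, 2, 2, 2, 2) and L = D - A. Diagonalising L (or applying a numerical eigensolver to the 5x5 matrix) gives the spectrum above. The single zero eigenvalue shows the graph is connected.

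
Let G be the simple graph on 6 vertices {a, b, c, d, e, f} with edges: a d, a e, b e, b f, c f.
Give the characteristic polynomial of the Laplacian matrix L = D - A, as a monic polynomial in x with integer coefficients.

Reading degrees in the order [a, b, c, d, e, f] gives [2, 2, 1, 1, 2, 2]; set D = diag(2, 2, 1, 1, 2, 2) and form L = D - A. L has integer entries, so p(x) = det(xI - L) has integer coefficients. Expanding the determinant yields x^6 - 10x^5 + 36x^4 - 56x^3 + 35x^2 - 6x. The constant term is 0 because L is singular (the all-ones vector lies in its kernel). The eigenvalues sum to 10, which equals trace(L) = 2|E|. There is one zero in the spectrum, matching the 1 component.

x^6 - 10x^5 + 36x^4 - 56x^3 + 35x^2 - 6x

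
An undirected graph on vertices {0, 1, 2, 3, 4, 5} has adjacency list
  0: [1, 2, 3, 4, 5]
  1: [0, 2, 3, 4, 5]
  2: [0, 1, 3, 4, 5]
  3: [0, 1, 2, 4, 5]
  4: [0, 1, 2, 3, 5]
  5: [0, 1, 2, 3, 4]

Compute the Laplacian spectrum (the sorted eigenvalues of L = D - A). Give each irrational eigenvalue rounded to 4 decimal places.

Each diagonal entry of L is the vertex degree and each off-diagonal entry is -1 where an edge is present, 0 otherwise; in the order [0, 1, 2, 3, 4, 5] the diagonal is [5, 5, 5, 5, 5, 5]. Diagonalising L (or applying a numerical eigensolver to the 6x6 matrix) gives the spectrum above. By the matrix-tree theorem the graph has (1/6) * product of the nonzero eigenvalues = 1296 spanning trees. The largest eigenvalue, 6, is at most the vertex count 6.

[0, 6, 6, 6, 6, 6]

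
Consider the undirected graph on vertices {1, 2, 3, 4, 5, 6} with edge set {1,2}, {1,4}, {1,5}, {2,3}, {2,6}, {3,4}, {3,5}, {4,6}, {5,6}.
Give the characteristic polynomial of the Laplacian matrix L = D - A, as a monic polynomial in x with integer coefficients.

With the vertex order [1, 2, 3, 4, 5, 6], the degrees are [3, 3, 3, 3, 3, 3], giving D = diag(3, 3, 3, 3, 3, 3) and L = D - A. Computing det(xI - L) by cofactor expansion (or equivalently via sum-over-permutations) gives x^6 - 18x^5 + 126x^4 - 432x^3 + 729x^2 - 486x. The coefficient of x^5 equals -trace(L) = -18, matching the sum of degrees. By the matrix-tree theorem the graph has (1/6) * product of the nonzero eigenvalues = 81 spanning trees. The eigenvalues sum to 18, which equals trace(L) = 2|E|.

x^6 - 18x^5 + 126x^4 - 432x^3 + 729x^2 - 486x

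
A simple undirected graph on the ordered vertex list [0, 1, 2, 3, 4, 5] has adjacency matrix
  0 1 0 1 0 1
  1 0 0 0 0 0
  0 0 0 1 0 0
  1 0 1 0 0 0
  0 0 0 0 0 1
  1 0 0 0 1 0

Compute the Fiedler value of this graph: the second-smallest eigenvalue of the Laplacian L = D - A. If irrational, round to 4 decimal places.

0.3820

Each diagonal entry of L is the vertex degree and each off-diagonal entry is -1 where an edge is present, 0 otherwise; in the order [0, 1, 2, 3, 4, 5] the diagonal is [3, 1, 1, 2, 1, 2]. The sorted Laplacian eigenvalues are [0, 0.3820, 0.6972, 2, 2.6180, 4.3028]; the algebraic connectivity is the second entry, 0.3820. The largest eigenvalue, 4.3028, is at most the vertex count 6.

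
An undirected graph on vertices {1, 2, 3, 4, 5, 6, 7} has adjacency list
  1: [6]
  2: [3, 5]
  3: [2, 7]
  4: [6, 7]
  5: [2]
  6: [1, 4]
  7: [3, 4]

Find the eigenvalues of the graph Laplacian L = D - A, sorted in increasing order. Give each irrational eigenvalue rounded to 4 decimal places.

Reading degrees in the order [1, 2, 3, 4, 5, 6, 7] gives [1, 2, 2, 2, 1, 2, 2]; set D = diag(1, 2, 2, 2, 1, 2, 2) and form L = D - A. The multiplicity of 0 as a Laplacian eigenvalue equals the number of connected components. By the matrix-tree theorem the graph has (1/7) * product of the nonzero eigenvalues = 1 spanning tree.

[0, 0.1981, 0.7530, 1.5550, 2.4450, 3.2470, 3.8019]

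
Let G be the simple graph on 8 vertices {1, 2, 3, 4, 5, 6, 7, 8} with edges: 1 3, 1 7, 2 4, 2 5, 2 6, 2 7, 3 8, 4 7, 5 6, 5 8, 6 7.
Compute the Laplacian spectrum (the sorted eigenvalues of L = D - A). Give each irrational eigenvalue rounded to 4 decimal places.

With the vertex order [1, 2, 3, 4, 5, 6, 7, 8], the degrees are [2, 4, 2, 2, 3, 3, 4, 2], giving D = diag(2, 4, 2, 2, 3, 3, 4, 2) and L = D - A. The multiplicity of 0 as a Laplacian eigenvalue equals the number of connected components.

[0, 0.7749, 1.3713, 2.2000, 3.2960, 4, 4.8845, 5.4733]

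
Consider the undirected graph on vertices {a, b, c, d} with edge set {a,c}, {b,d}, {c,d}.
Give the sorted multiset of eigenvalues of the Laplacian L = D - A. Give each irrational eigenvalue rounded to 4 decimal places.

Reading degrees in the order [a, b, c, d] gives [1, 1, 2, 2]; set D = diag(1, 1, 2, 2) and form L = D - A. Diagonalising L (or applying a numerical eigensolver to the 4x4 matrix) gives the spectrum above. The single zero eigenvalue shows the graph is connected.

[0, 0.5858, 2, 3.4142]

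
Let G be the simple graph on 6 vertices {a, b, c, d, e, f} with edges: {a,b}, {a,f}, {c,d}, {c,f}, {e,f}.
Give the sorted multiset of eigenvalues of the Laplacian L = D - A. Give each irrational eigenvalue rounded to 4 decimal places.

With the vertex order [a, b, c, d, e, f], the degrees are [2, 1, 2, 1, 1, 3], giving D = diag(2, 1, 2, 1, 1, 3) and L = D - A. Since every row of L sums to 0, the all-ones vector is in the kernel and 0 is an eigenvalue. The eigenvalues sum to 10, which equals trace(L) = 2|E|. By the matrix-tree theorem the graph has (1/6) * product of the nonzero eigenvalues = 1 spanning tree.

[0, 0.3820, 0.6972, 2, 2.6180, 4.3028]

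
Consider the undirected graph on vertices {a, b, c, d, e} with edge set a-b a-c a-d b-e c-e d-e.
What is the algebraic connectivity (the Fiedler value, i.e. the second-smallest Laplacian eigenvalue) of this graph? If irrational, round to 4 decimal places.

2

Reading degrees in the order [a, b, c, d, e] gives [3, 2, 2, 2, 3]; set D = diag(3, 2, 2, 2, 3) and form L = D - A. The sorted Laplacian eigenvalues are [0, 2, 2, 3, 5]; the algebraic connectivity is the second entry, 2. The eigenvalues sum to 12, which equals trace(L) = 2|E|.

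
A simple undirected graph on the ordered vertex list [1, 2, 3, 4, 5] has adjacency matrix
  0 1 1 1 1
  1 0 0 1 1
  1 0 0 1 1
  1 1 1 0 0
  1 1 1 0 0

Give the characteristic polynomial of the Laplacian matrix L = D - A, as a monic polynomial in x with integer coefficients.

x^5 - 16x^4 + 94x^3 - 240x^2 + 225x

Each diagonal entry of L is the vertex degree and each off-diagonal entry is -1 where an edge is present, 0 otherwise; in the order [1, 2, 3, 4, 5] the diagonal is [4, 3, 3, 3, 3]. The eigenvalues of L are [0, 3, 3, 5, 5]; the characteristic polynomial is the product of (x - lambda_i), which multiplies out to x^5 - 16x^4 + 94x^3 - 240x^2 + 225x. Since p(0) = det(-L) = 0, x divides p(x). The largest eigenvalue, 5, is at most the vertex count 5. There is one zero in the spectrum, matching the 1 component.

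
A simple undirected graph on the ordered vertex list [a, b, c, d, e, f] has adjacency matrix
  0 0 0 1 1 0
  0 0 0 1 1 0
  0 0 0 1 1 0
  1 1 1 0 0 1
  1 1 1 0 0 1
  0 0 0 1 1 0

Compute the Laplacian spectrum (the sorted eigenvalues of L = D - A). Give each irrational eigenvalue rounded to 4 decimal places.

[0, 2, 2, 2, 4, 6]

With the vertex order [a, b, c, d, e, f], the degrees are [2, 2, 2, 4, 4, 2], giving D = diag(2, 2, 2, 4, 4, 2) and L = D - A. The multiplicity of 0 as a Laplacian eigenvalue equals the number of connected components. The largest eigenvalue, 6, is at most the vertex count 6.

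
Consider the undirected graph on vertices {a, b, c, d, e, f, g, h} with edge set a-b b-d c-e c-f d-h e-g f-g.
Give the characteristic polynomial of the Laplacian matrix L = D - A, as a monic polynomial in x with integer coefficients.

Each diagonal entry of L is the vertex degree and each off-diagonal entry is -1 where an edge is present, 0 otherwise; in the order [a, b, c, d, e, f, g, h] the diagonal is [1, 2, 2, 2, 2, 2, 2, 1]. L has integer entries, so p(x) = det(xI - L) has integer coefficients. Expanding the determinant yields x^8 - 14x^7 + 78x^6 - 220x^5 + 328x^4 - 240x^3 + 64x^2. The coefficient of x^7 equals -trace(L) = -14, matching the sum of degrees. The largest eigenvalue, 4, is at most the vertex count 8.

x^8 - 14x^7 + 78x^6 - 220x^5 + 328x^4 - 240x^3 + 64x^2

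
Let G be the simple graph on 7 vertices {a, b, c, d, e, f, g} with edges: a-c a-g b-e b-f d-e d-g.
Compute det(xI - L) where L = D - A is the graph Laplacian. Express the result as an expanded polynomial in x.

x^7 - 12x^6 + 55x^5 - 120x^4 + 126x^3 - 56x^2 + 7x

With the vertex order [a, b, c, d, e, f, g], the degrees are [2, 2, 1, 2, 2, 1, 2], giving D = diag(2, 2, 1, 2, 2, 1, 2) and L = D - A. Computing det(xI - L) by cofactor expansion (or equivalently via sum-over-permutations) gives x^7 - 12x^6 + 55x^5 - 120x^4 + 126x^3 - 56x^2 + 7x. The coefficient of x^6 equals -trace(L) = -12, matching the sum of degrees.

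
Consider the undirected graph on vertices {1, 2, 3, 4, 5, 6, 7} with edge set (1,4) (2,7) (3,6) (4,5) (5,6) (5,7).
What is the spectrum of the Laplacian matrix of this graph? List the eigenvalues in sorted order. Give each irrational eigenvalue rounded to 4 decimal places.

[0, 0.3820, 0.3820, 1.5858, 2.6180, 2.6180, 4.4142]

Reading degrees in the order [1, 2, 3, 4, 5, 6, 7] gives [1, 1, 1, 2, 3, 2, 2]; set D = diag(1, 1, 1, 2, 3, 2, 2) and form L = D - A. The multiplicity of 0 as a Laplacian eigenvalue equals the number of connected components.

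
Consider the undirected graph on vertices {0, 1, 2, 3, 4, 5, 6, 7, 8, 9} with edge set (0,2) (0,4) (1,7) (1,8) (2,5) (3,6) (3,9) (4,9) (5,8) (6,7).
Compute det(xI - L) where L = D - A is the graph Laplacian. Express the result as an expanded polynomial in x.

Each diagonal entry of L is the vertex degree and each off-diagonal entry is -1 where an edge is present, 0 otherwise; in the order [0, 1, 2, 3, 4, 5, 6, 7, 8, 9] the diagonal is [2, 2, 2, 2, 2, 2, 2, 2, 2, 2]. Computing det(xI - L) by cofactor expansion (or equivalently via sum-over-permutations) gives x^10 - 20x^9 + 170x^8 - 800x^7 + 2275x^6 - 4004x^5 + 4290x^4 - 2640x^3 + 825x^2 - 100x. Since p(0) = det(-L) = 0, x divides p(x). The largest eigenvalue, 4, is at most the vertex count 10.

x^10 - 20x^9 + 170x^8 - 800x^7 + 2275x^6 - 4004x^5 + 4290x^4 - 2640x^3 + 825x^2 - 100x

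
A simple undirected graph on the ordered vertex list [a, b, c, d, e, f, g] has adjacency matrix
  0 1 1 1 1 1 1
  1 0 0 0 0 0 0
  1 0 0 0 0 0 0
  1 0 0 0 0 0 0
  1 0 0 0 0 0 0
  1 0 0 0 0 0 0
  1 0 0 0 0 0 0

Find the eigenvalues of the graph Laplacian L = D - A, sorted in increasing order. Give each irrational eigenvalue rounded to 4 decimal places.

[0, 1, 1, 1, 1, 1, 7]

Reading degrees in the order [a, b, c, d, e, f, g] gives [6, 1, 1, 1, 1, 1, 1]; set D = diag(6, 1, 1, 1, 1, 1, 1) and form L = D - A. L is symmetric positive semidefinite, so every eigenvalue is real and nonnegative. The largest eigenvalue, 7, is at most the vertex count 7. The eigenvalues sum to 12, which equals trace(L) = 2|E|.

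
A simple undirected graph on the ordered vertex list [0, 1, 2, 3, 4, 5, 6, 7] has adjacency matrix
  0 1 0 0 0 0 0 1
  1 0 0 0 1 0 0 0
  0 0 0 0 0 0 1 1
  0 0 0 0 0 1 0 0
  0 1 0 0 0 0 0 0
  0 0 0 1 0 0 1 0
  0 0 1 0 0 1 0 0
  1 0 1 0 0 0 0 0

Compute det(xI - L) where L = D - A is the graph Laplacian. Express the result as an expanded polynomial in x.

Each diagonal entry of L is the vertex degree and each off-diagonal entry is -1 where an edge is present, 0 otherwise; in the order [0, 1, 2, 3, 4, 5, 6, 7] the diagonal is [2, 2, 2, 1, 1, 2, 2, 2]. Computing det(xI - L) by cofactor expansion (or equivalently via sum-over-permutations) gives x^8 - 14x^7 + 78x^6 - 220x^5 + 330x^4 - 252x^3 + 84x^2 - 8x. The coefficient of x^7 equals -trace(L) = -14, matching the sum of degrees. The largest eigenvalue, 3.8478, is at most the vertex count 8. The eigenvalues sum to 14, which equals trace(L) = 2|E|.

x^8 - 14x^7 + 78x^6 - 220x^5 + 330x^4 - 252x^3 + 84x^2 - 8x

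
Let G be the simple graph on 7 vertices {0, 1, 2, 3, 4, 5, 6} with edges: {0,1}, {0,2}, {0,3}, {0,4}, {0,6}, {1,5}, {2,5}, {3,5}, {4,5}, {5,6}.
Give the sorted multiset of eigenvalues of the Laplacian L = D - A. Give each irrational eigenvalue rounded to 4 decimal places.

Each diagonal entry of L is the vertex degree and each off-diagonal entry is -1 where an edge is present, 0 otherwise; in the order [0, 1, 2, 3, 4, 5, 6] the diagonal is [5, 2, 2, 2, 2, 5, 2]. L is symmetric positive semidefinite, so every eigenvalue is real and nonnegative. The largest eigenvalue, 7, is at most the vertex count 7. By the matrix-tree theorem the graph has (1/7) * product of the nonzero eigenvalues = 80 spanning trees.

[0, 2, 2, 2, 2, 5, 7]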